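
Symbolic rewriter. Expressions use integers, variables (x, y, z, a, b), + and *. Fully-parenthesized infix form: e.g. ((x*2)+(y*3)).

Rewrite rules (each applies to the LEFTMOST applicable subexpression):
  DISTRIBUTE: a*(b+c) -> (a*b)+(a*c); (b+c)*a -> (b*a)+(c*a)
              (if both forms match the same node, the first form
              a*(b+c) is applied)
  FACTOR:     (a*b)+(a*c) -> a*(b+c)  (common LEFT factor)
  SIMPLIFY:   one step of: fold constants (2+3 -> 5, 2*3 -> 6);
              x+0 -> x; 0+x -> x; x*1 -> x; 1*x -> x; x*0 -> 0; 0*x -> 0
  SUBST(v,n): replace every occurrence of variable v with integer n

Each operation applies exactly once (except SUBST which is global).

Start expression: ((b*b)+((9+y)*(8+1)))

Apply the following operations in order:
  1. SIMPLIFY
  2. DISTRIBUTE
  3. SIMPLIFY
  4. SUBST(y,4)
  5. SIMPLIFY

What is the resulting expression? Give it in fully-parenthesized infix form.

Start: ((b*b)+((9+y)*(8+1)))
Apply SIMPLIFY at RR (target: (8+1)): ((b*b)+((9+y)*(8+1))) -> ((b*b)+((9+y)*9))
Apply DISTRIBUTE at R (target: ((9+y)*9)): ((b*b)+((9+y)*9)) -> ((b*b)+((9*9)+(y*9)))
Apply SIMPLIFY at RL (target: (9*9)): ((b*b)+((9*9)+(y*9))) -> ((b*b)+(81+(y*9)))
Apply SUBST(y,4): ((b*b)+(81+(y*9))) -> ((b*b)+(81+(4*9)))
Apply SIMPLIFY at RR (target: (4*9)): ((b*b)+(81+(4*9))) -> ((b*b)+(81+36))

Answer: ((b*b)+(81+36))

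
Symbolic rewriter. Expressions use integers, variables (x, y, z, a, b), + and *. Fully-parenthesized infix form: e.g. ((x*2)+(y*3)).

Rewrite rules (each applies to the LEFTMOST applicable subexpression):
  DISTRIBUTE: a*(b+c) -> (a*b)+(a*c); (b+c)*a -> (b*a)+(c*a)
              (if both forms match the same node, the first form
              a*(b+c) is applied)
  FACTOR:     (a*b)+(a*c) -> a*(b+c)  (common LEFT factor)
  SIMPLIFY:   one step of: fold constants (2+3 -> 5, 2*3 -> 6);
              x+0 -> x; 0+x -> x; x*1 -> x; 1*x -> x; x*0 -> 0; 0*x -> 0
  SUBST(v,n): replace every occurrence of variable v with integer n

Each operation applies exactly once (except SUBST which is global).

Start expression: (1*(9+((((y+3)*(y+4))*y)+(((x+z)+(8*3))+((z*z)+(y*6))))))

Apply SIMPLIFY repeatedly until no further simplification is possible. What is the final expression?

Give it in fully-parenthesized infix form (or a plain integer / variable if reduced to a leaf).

Start: (1*(9+((((y+3)*(y+4))*y)+(((x+z)+(8*3))+((z*z)+(y*6))))))
Step 1: at root: (1*(9+((((y+3)*(y+4))*y)+(((x+z)+(8*3))+((z*z)+(y*6)))))) -> (9+((((y+3)*(y+4))*y)+(((x+z)+(8*3))+((z*z)+(y*6))))); overall: (1*(9+((((y+3)*(y+4))*y)+(((x+z)+(8*3))+((z*z)+(y*6)))))) -> (9+((((y+3)*(y+4))*y)+(((x+z)+(8*3))+((z*z)+(y*6)))))
Step 2: at RRLR: (8*3) -> 24; overall: (9+((((y+3)*(y+4))*y)+(((x+z)+(8*3))+((z*z)+(y*6))))) -> (9+((((y+3)*(y+4))*y)+(((x+z)+24)+((z*z)+(y*6)))))
Fixed point: (9+((((y+3)*(y+4))*y)+(((x+z)+24)+((z*z)+(y*6)))))

Answer: (9+((((y+3)*(y+4))*y)+(((x+z)+24)+((z*z)+(y*6)))))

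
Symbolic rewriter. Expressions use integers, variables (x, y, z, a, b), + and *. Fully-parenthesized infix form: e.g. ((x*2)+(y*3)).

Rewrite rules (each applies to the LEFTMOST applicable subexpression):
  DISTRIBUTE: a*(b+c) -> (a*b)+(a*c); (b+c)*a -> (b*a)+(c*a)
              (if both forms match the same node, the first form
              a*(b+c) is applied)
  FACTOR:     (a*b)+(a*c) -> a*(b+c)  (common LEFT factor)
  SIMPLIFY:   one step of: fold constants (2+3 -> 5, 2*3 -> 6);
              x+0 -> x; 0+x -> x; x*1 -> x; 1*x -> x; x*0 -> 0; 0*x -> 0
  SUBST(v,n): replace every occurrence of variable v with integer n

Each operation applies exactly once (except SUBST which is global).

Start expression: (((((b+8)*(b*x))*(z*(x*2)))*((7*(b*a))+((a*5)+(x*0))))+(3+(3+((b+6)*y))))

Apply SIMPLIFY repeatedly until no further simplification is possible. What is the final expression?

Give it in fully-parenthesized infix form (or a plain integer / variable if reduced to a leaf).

Answer: (((((b+8)*(b*x))*(z*(x*2)))*((7*(b*a))+(a*5)))+(3+(3+((b+6)*y))))

Derivation:
Start: (((((b+8)*(b*x))*(z*(x*2)))*((7*(b*a))+((a*5)+(x*0))))+(3+(3+((b+6)*y))))
Step 1: at LRRR: (x*0) -> 0; overall: (((((b+8)*(b*x))*(z*(x*2)))*((7*(b*a))+((a*5)+(x*0))))+(3+(3+((b+6)*y)))) -> (((((b+8)*(b*x))*(z*(x*2)))*((7*(b*a))+((a*5)+0)))+(3+(3+((b+6)*y))))
Step 2: at LRR: ((a*5)+0) -> (a*5); overall: (((((b+8)*(b*x))*(z*(x*2)))*((7*(b*a))+((a*5)+0)))+(3+(3+((b+6)*y)))) -> (((((b+8)*(b*x))*(z*(x*2)))*((7*(b*a))+(a*5)))+(3+(3+((b+6)*y))))
Fixed point: (((((b+8)*(b*x))*(z*(x*2)))*((7*(b*a))+(a*5)))+(3+(3+((b+6)*y))))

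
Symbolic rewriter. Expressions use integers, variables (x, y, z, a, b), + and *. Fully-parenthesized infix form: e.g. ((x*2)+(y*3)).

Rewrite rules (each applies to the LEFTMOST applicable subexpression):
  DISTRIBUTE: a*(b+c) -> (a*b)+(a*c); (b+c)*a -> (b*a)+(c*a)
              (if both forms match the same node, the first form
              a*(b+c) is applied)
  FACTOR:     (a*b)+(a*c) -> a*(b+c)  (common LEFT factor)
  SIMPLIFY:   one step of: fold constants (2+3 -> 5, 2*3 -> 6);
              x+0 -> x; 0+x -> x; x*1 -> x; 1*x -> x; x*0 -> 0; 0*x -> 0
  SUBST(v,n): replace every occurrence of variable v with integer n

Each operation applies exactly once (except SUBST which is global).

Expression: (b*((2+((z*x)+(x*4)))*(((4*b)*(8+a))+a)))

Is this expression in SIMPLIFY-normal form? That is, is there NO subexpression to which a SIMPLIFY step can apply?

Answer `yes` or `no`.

Answer: yes

Derivation:
Expression: (b*((2+((z*x)+(x*4)))*(((4*b)*(8+a))+a)))
Scanning for simplifiable subexpressions (pre-order)...
  at root: (b*((2+((z*x)+(x*4)))*(((4*b)*(8+a))+a))) (not simplifiable)
  at R: ((2+((z*x)+(x*4)))*(((4*b)*(8+a))+a)) (not simplifiable)
  at RL: (2+((z*x)+(x*4))) (not simplifiable)
  at RLR: ((z*x)+(x*4)) (not simplifiable)
  at RLRL: (z*x) (not simplifiable)
  at RLRR: (x*4) (not simplifiable)
  at RR: (((4*b)*(8+a))+a) (not simplifiable)
  at RRL: ((4*b)*(8+a)) (not simplifiable)
  at RRLL: (4*b) (not simplifiable)
  at RRLR: (8+a) (not simplifiable)
Result: no simplifiable subexpression found -> normal form.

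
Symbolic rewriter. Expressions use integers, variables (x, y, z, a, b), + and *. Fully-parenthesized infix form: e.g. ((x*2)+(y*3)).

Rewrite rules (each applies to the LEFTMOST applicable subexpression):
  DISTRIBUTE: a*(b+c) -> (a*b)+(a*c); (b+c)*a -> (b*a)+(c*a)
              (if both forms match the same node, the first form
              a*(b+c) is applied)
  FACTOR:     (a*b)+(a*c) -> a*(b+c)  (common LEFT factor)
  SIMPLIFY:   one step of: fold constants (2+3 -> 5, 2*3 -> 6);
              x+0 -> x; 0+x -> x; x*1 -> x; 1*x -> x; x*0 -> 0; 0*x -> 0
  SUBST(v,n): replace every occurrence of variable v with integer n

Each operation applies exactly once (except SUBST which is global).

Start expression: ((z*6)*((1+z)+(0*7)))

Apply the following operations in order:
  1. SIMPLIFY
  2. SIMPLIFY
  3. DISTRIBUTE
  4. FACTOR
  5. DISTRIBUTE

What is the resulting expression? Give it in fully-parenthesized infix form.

Start: ((z*6)*((1+z)+(0*7)))
Apply SIMPLIFY at RR (target: (0*7)): ((z*6)*((1+z)+(0*7))) -> ((z*6)*((1+z)+0))
Apply SIMPLIFY at R (target: ((1+z)+0)): ((z*6)*((1+z)+0)) -> ((z*6)*(1+z))
Apply DISTRIBUTE at root (target: ((z*6)*(1+z))): ((z*6)*(1+z)) -> (((z*6)*1)+((z*6)*z))
Apply FACTOR at root (target: (((z*6)*1)+((z*6)*z))): (((z*6)*1)+((z*6)*z)) -> ((z*6)*(1+z))
Apply DISTRIBUTE at root (target: ((z*6)*(1+z))): ((z*6)*(1+z)) -> (((z*6)*1)+((z*6)*z))

Answer: (((z*6)*1)+((z*6)*z))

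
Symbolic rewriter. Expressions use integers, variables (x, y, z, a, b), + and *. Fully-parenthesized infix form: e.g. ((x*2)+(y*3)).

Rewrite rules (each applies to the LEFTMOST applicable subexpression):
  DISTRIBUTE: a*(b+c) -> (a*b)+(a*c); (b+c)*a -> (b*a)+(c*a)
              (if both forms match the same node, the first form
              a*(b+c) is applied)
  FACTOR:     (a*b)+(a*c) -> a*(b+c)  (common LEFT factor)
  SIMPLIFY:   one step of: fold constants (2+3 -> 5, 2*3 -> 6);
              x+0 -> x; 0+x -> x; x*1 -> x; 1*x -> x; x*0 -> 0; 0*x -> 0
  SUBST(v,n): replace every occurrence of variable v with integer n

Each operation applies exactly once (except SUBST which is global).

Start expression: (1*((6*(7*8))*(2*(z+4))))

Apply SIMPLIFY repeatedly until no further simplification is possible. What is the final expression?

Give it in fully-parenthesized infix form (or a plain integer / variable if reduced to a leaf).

Start: (1*((6*(7*8))*(2*(z+4))))
Step 1: at root: (1*((6*(7*8))*(2*(z+4)))) -> ((6*(7*8))*(2*(z+4))); overall: (1*((6*(7*8))*(2*(z+4)))) -> ((6*(7*8))*(2*(z+4)))
Step 2: at LR: (7*8) -> 56; overall: ((6*(7*8))*(2*(z+4))) -> ((6*56)*(2*(z+4)))
Step 3: at L: (6*56) -> 336; overall: ((6*56)*(2*(z+4))) -> (336*(2*(z+4)))
Fixed point: (336*(2*(z+4)))

Answer: (336*(2*(z+4)))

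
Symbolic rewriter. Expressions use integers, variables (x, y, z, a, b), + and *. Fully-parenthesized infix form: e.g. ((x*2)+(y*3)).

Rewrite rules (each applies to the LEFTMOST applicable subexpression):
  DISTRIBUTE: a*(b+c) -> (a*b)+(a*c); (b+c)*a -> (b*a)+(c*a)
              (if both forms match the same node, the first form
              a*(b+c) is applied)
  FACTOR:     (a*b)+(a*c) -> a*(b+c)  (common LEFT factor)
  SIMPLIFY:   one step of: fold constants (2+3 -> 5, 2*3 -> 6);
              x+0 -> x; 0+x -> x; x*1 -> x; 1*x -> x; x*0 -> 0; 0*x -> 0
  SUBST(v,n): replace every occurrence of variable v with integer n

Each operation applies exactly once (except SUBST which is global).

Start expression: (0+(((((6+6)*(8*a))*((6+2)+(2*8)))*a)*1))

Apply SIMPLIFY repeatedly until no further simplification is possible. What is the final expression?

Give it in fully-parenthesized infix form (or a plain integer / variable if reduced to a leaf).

Start: (0+(((((6+6)*(8*a))*((6+2)+(2*8)))*a)*1))
Step 1: at root: (0+(((((6+6)*(8*a))*((6+2)+(2*8)))*a)*1)) -> (((((6+6)*(8*a))*((6+2)+(2*8)))*a)*1); overall: (0+(((((6+6)*(8*a))*((6+2)+(2*8)))*a)*1)) -> (((((6+6)*(8*a))*((6+2)+(2*8)))*a)*1)
Step 2: at root: (((((6+6)*(8*a))*((6+2)+(2*8)))*a)*1) -> ((((6+6)*(8*a))*((6+2)+(2*8)))*a); overall: (((((6+6)*(8*a))*((6+2)+(2*8)))*a)*1) -> ((((6+6)*(8*a))*((6+2)+(2*8)))*a)
Step 3: at LLL: (6+6) -> 12; overall: ((((6+6)*(8*a))*((6+2)+(2*8)))*a) -> (((12*(8*a))*((6+2)+(2*8)))*a)
Step 4: at LRL: (6+2) -> 8; overall: (((12*(8*a))*((6+2)+(2*8)))*a) -> (((12*(8*a))*(8+(2*8)))*a)
Step 5: at LRR: (2*8) -> 16; overall: (((12*(8*a))*(8+(2*8)))*a) -> (((12*(8*a))*(8+16))*a)
Step 6: at LR: (8+16) -> 24; overall: (((12*(8*a))*(8+16))*a) -> (((12*(8*a))*24)*a)
Fixed point: (((12*(8*a))*24)*a)

Answer: (((12*(8*a))*24)*a)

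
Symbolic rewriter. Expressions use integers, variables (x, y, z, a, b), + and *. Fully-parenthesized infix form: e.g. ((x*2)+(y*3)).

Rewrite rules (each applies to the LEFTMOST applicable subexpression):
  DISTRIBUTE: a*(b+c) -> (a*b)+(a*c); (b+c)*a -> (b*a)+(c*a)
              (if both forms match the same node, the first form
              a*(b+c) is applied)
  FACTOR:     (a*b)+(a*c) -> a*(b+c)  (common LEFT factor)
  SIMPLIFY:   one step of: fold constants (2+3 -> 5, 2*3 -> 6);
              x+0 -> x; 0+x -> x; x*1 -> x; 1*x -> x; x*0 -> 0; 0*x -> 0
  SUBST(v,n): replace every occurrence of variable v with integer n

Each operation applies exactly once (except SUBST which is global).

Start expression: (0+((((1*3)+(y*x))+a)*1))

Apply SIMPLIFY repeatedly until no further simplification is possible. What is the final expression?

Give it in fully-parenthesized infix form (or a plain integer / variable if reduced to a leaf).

Answer: ((3+(y*x))+a)

Derivation:
Start: (0+((((1*3)+(y*x))+a)*1))
Step 1: at root: (0+((((1*3)+(y*x))+a)*1)) -> ((((1*3)+(y*x))+a)*1); overall: (0+((((1*3)+(y*x))+a)*1)) -> ((((1*3)+(y*x))+a)*1)
Step 2: at root: ((((1*3)+(y*x))+a)*1) -> (((1*3)+(y*x))+a); overall: ((((1*3)+(y*x))+a)*1) -> (((1*3)+(y*x))+a)
Step 3: at LL: (1*3) -> 3; overall: (((1*3)+(y*x))+a) -> ((3+(y*x))+a)
Fixed point: ((3+(y*x))+a)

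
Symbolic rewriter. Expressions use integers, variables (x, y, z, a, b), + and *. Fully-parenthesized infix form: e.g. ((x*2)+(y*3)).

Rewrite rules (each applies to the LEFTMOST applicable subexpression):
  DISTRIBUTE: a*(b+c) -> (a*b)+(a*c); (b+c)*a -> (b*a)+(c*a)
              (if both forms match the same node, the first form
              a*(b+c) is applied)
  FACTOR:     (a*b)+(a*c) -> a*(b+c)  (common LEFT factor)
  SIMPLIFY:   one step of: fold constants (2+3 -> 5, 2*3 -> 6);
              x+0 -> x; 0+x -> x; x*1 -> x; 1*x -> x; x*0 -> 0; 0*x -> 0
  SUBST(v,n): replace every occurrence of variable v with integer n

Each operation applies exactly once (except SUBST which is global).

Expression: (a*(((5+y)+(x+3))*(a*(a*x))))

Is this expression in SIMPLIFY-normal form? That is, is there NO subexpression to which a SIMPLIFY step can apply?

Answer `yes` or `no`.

Expression: (a*(((5+y)+(x+3))*(a*(a*x))))
Scanning for simplifiable subexpressions (pre-order)...
  at root: (a*(((5+y)+(x+3))*(a*(a*x)))) (not simplifiable)
  at R: (((5+y)+(x+3))*(a*(a*x))) (not simplifiable)
  at RL: ((5+y)+(x+3)) (not simplifiable)
  at RLL: (5+y) (not simplifiable)
  at RLR: (x+3) (not simplifiable)
  at RR: (a*(a*x)) (not simplifiable)
  at RRR: (a*x) (not simplifiable)
Result: no simplifiable subexpression found -> normal form.

Answer: yes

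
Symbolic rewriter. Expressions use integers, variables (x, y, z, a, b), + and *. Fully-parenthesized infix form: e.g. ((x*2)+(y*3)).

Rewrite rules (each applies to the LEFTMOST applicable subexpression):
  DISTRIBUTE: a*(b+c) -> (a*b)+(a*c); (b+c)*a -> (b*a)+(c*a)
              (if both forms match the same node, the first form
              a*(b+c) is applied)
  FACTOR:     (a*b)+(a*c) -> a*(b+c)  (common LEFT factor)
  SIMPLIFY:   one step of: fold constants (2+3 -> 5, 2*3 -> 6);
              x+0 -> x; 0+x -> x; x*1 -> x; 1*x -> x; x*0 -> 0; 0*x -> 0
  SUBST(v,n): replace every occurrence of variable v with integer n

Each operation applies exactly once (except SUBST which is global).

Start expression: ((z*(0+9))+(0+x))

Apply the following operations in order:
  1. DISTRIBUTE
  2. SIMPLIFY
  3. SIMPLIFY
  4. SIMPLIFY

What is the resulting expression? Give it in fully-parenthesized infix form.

Start: ((z*(0+9))+(0+x))
Apply DISTRIBUTE at L (target: (z*(0+9))): ((z*(0+9))+(0+x)) -> (((z*0)+(z*9))+(0+x))
Apply SIMPLIFY at LL (target: (z*0)): (((z*0)+(z*9))+(0+x)) -> ((0+(z*9))+(0+x))
Apply SIMPLIFY at L (target: (0+(z*9))): ((0+(z*9))+(0+x)) -> ((z*9)+(0+x))
Apply SIMPLIFY at R (target: (0+x)): ((z*9)+(0+x)) -> ((z*9)+x)

Answer: ((z*9)+x)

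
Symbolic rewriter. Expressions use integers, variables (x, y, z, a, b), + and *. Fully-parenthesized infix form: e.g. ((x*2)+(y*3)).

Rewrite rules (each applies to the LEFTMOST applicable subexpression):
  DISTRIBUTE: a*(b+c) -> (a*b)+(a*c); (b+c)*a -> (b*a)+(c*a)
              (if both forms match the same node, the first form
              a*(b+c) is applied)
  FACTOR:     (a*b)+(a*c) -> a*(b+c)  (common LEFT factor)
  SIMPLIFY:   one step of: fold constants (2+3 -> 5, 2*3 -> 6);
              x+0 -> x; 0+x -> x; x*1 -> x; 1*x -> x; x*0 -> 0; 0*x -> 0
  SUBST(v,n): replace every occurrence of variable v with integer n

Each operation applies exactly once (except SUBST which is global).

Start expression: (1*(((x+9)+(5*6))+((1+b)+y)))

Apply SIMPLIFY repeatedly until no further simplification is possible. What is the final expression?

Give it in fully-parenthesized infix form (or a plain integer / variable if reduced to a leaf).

Start: (1*(((x+9)+(5*6))+((1+b)+y)))
Step 1: at root: (1*(((x+9)+(5*6))+((1+b)+y))) -> (((x+9)+(5*6))+((1+b)+y)); overall: (1*(((x+9)+(5*6))+((1+b)+y))) -> (((x+9)+(5*6))+((1+b)+y))
Step 2: at LR: (5*6) -> 30; overall: (((x+9)+(5*6))+((1+b)+y)) -> (((x+9)+30)+((1+b)+y))
Fixed point: (((x+9)+30)+((1+b)+y))

Answer: (((x+9)+30)+((1+b)+y))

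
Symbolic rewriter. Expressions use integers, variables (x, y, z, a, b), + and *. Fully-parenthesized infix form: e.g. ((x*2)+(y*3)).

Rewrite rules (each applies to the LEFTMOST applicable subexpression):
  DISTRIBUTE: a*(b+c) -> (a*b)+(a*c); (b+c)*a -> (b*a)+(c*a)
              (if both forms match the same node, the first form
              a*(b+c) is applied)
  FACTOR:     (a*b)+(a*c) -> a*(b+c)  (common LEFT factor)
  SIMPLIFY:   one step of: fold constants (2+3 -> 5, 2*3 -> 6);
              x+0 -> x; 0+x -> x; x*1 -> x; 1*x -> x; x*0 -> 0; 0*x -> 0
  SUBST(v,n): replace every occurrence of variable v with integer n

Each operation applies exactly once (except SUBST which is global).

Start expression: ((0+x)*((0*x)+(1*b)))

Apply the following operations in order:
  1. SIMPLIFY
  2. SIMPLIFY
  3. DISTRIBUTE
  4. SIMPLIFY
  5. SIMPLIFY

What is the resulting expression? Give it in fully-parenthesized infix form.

Start: ((0+x)*((0*x)+(1*b)))
Apply SIMPLIFY at L (target: (0+x)): ((0+x)*((0*x)+(1*b))) -> (x*((0*x)+(1*b)))
Apply SIMPLIFY at RL (target: (0*x)): (x*((0*x)+(1*b))) -> (x*(0+(1*b)))
Apply DISTRIBUTE at root (target: (x*(0+(1*b)))): (x*(0+(1*b))) -> ((x*0)+(x*(1*b)))
Apply SIMPLIFY at L (target: (x*0)): ((x*0)+(x*(1*b))) -> (0+(x*(1*b)))
Apply SIMPLIFY at root (target: (0+(x*(1*b)))): (0+(x*(1*b))) -> (x*(1*b))

Answer: (x*(1*b))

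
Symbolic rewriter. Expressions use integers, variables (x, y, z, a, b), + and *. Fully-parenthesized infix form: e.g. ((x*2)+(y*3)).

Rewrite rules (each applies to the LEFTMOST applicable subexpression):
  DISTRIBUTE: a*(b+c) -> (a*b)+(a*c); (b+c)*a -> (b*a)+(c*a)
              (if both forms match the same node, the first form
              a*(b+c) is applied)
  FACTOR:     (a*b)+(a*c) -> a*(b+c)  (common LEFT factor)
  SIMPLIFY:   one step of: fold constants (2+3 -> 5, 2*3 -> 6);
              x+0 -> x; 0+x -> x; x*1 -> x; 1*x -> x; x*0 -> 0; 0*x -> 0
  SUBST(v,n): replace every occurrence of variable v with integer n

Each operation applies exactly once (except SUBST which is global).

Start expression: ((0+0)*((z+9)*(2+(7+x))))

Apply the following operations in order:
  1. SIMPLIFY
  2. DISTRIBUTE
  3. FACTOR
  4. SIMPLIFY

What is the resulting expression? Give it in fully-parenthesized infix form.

Start: ((0+0)*((z+9)*(2+(7+x))))
Apply SIMPLIFY at L (target: (0+0)): ((0+0)*((z+9)*(2+(7+x)))) -> (0*((z+9)*(2+(7+x))))
Apply DISTRIBUTE at R (target: ((z+9)*(2+(7+x)))): (0*((z+9)*(2+(7+x)))) -> (0*(((z+9)*2)+((z+9)*(7+x))))
Apply FACTOR at R (target: (((z+9)*2)+((z+9)*(7+x)))): (0*(((z+9)*2)+((z+9)*(7+x)))) -> (0*((z+9)*(2+(7+x))))
Apply SIMPLIFY at root (target: (0*((z+9)*(2+(7+x))))): (0*((z+9)*(2+(7+x)))) -> 0

Answer: 0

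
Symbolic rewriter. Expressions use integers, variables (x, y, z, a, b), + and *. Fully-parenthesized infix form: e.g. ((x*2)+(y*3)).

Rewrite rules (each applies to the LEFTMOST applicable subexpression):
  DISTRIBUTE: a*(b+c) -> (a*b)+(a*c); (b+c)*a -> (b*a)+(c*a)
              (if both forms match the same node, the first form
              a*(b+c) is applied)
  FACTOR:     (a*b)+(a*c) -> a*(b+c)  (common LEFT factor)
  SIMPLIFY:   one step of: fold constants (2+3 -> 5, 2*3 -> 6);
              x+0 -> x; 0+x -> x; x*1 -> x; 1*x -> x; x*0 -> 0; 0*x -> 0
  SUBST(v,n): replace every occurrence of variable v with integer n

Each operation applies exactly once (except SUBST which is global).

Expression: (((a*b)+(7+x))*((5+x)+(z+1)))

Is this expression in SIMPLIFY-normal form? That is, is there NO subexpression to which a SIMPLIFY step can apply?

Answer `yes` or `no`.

Answer: yes

Derivation:
Expression: (((a*b)+(7+x))*((5+x)+(z+1)))
Scanning for simplifiable subexpressions (pre-order)...
  at root: (((a*b)+(7+x))*((5+x)+(z+1))) (not simplifiable)
  at L: ((a*b)+(7+x)) (not simplifiable)
  at LL: (a*b) (not simplifiable)
  at LR: (7+x) (not simplifiable)
  at R: ((5+x)+(z+1)) (not simplifiable)
  at RL: (5+x) (not simplifiable)
  at RR: (z+1) (not simplifiable)
Result: no simplifiable subexpression found -> normal form.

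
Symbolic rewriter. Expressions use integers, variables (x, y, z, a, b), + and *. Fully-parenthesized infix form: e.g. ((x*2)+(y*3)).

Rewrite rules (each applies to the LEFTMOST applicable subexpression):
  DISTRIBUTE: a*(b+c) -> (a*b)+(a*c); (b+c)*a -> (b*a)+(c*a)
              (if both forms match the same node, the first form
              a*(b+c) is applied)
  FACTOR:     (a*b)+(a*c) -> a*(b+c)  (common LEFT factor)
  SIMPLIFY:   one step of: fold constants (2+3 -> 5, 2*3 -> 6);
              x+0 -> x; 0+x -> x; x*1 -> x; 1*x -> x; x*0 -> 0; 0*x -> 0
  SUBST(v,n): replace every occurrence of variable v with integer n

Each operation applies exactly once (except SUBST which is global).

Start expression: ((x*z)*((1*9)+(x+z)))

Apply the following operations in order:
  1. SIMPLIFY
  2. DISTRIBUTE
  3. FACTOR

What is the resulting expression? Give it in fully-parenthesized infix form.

Answer: ((x*z)*(9+(x+z)))

Derivation:
Start: ((x*z)*((1*9)+(x+z)))
Apply SIMPLIFY at RL (target: (1*9)): ((x*z)*((1*9)+(x+z))) -> ((x*z)*(9+(x+z)))
Apply DISTRIBUTE at root (target: ((x*z)*(9+(x+z)))): ((x*z)*(9+(x+z))) -> (((x*z)*9)+((x*z)*(x+z)))
Apply FACTOR at root (target: (((x*z)*9)+((x*z)*(x+z)))): (((x*z)*9)+((x*z)*(x+z))) -> ((x*z)*(9+(x+z)))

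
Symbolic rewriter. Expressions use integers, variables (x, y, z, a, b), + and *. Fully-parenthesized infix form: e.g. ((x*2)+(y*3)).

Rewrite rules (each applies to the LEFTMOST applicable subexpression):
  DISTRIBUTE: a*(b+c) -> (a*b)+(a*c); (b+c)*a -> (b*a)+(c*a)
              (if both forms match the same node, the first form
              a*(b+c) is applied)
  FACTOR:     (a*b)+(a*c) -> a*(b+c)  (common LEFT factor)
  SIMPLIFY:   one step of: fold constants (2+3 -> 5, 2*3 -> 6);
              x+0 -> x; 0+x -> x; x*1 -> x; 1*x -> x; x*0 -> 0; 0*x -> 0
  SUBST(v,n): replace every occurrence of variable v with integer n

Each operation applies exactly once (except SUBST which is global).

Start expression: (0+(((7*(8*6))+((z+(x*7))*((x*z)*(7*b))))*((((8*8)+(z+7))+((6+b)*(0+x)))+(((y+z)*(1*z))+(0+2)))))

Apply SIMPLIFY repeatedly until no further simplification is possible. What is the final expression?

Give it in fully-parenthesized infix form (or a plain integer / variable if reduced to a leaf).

Start: (0+(((7*(8*6))+((z+(x*7))*((x*z)*(7*b))))*((((8*8)+(z+7))+((6+b)*(0+x)))+(((y+z)*(1*z))+(0+2)))))
Step 1: at root: (0+(((7*(8*6))+((z+(x*7))*((x*z)*(7*b))))*((((8*8)+(z+7))+((6+b)*(0+x)))+(((y+z)*(1*z))+(0+2))))) -> (((7*(8*6))+((z+(x*7))*((x*z)*(7*b))))*((((8*8)+(z+7))+((6+b)*(0+x)))+(((y+z)*(1*z))+(0+2)))); overall: (0+(((7*(8*6))+((z+(x*7))*((x*z)*(7*b))))*((((8*8)+(z+7))+((6+b)*(0+x)))+(((y+z)*(1*z))+(0+2))))) -> (((7*(8*6))+((z+(x*7))*((x*z)*(7*b))))*((((8*8)+(z+7))+((6+b)*(0+x)))+(((y+z)*(1*z))+(0+2))))
Step 2: at LLR: (8*6) -> 48; overall: (((7*(8*6))+((z+(x*7))*((x*z)*(7*b))))*((((8*8)+(z+7))+((6+b)*(0+x)))+(((y+z)*(1*z))+(0+2)))) -> (((7*48)+((z+(x*7))*((x*z)*(7*b))))*((((8*8)+(z+7))+((6+b)*(0+x)))+(((y+z)*(1*z))+(0+2))))
Step 3: at LL: (7*48) -> 336; overall: (((7*48)+((z+(x*7))*((x*z)*(7*b))))*((((8*8)+(z+7))+((6+b)*(0+x)))+(((y+z)*(1*z))+(0+2)))) -> ((336+((z+(x*7))*((x*z)*(7*b))))*((((8*8)+(z+7))+((6+b)*(0+x)))+(((y+z)*(1*z))+(0+2))))
Step 4: at RLLL: (8*8) -> 64; overall: ((336+((z+(x*7))*((x*z)*(7*b))))*((((8*8)+(z+7))+((6+b)*(0+x)))+(((y+z)*(1*z))+(0+2)))) -> ((336+((z+(x*7))*((x*z)*(7*b))))*(((64+(z+7))+((6+b)*(0+x)))+(((y+z)*(1*z))+(0+2))))
Step 5: at RLRR: (0+x) -> x; overall: ((336+((z+(x*7))*((x*z)*(7*b))))*(((64+(z+7))+((6+b)*(0+x)))+(((y+z)*(1*z))+(0+2)))) -> ((336+((z+(x*7))*((x*z)*(7*b))))*(((64+(z+7))+((6+b)*x))+(((y+z)*(1*z))+(0+2))))
Step 6: at RRLR: (1*z) -> z; overall: ((336+((z+(x*7))*((x*z)*(7*b))))*(((64+(z+7))+((6+b)*x))+(((y+z)*(1*z))+(0+2)))) -> ((336+((z+(x*7))*((x*z)*(7*b))))*(((64+(z+7))+((6+b)*x))+(((y+z)*z)+(0+2))))
Step 7: at RRR: (0+2) -> 2; overall: ((336+((z+(x*7))*((x*z)*(7*b))))*(((64+(z+7))+((6+b)*x))+(((y+z)*z)+(0+2)))) -> ((336+((z+(x*7))*((x*z)*(7*b))))*(((64+(z+7))+((6+b)*x))+(((y+z)*z)+2)))
Fixed point: ((336+((z+(x*7))*((x*z)*(7*b))))*(((64+(z+7))+((6+b)*x))+(((y+z)*z)+2)))

Answer: ((336+((z+(x*7))*((x*z)*(7*b))))*(((64+(z+7))+((6+b)*x))+(((y+z)*z)+2)))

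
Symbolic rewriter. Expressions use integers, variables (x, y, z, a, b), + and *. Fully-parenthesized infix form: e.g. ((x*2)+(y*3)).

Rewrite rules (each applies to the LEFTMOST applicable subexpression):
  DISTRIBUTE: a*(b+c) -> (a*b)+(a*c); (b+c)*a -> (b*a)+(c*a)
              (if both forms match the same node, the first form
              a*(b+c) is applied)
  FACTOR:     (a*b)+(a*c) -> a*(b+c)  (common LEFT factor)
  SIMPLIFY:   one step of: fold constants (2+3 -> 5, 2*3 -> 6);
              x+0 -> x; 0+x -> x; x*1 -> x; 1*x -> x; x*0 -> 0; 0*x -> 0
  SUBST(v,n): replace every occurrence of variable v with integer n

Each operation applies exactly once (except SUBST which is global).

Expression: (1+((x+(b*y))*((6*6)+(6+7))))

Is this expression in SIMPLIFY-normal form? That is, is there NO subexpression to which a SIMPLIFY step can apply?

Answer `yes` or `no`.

Expression: (1+((x+(b*y))*((6*6)+(6+7))))
Scanning for simplifiable subexpressions (pre-order)...
  at root: (1+((x+(b*y))*((6*6)+(6+7)))) (not simplifiable)
  at R: ((x+(b*y))*((6*6)+(6+7))) (not simplifiable)
  at RL: (x+(b*y)) (not simplifiable)
  at RLR: (b*y) (not simplifiable)
  at RR: ((6*6)+(6+7)) (not simplifiable)
  at RRL: (6*6) (SIMPLIFIABLE)
  at RRR: (6+7) (SIMPLIFIABLE)
Found simplifiable subexpr at path RRL: (6*6)
One SIMPLIFY step would give: (1+((x+(b*y))*(36+(6+7))))
-> NOT in normal form.

Answer: no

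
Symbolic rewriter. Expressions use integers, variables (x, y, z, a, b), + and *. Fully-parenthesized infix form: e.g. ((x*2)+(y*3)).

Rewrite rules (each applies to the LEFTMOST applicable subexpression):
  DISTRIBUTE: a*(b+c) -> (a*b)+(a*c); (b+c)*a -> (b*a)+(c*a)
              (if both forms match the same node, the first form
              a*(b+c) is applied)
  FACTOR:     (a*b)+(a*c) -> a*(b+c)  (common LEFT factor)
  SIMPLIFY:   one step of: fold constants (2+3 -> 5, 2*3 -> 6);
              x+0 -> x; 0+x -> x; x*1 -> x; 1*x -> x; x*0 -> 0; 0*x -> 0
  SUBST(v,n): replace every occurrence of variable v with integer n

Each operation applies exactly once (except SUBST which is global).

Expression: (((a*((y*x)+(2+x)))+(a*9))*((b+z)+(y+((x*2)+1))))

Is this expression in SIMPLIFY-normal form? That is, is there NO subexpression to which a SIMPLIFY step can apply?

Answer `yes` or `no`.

Answer: yes

Derivation:
Expression: (((a*((y*x)+(2+x)))+(a*9))*((b+z)+(y+((x*2)+1))))
Scanning for simplifiable subexpressions (pre-order)...
  at root: (((a*((y*x)+(2+x)))+(a*9))*((b+z)+(y+((x*2)+1)))) (not simplifiable)
  at L: ((a*((y*x)+(2+x)))+(a*9)) (not simplifiable)
  at LL: (a*((y*x)+(2+x))) (not simplifiable)
  at LLR: ((y*x)+(2+x)) (not simplifiable)
  at LLRL: (y*x) (not simplifiable)
  at LLRR: (2+x) (not simplifiable)
  at LR: (a*9) (not simplifiable)
  at R: ((b+z)+(y+((x*2)+1))) (not simplifiable)
  at RL: (b+z) (not simplifiable)
  at RR: (y+((x*2)+1)) (not simplifiable)
  at RRR: ((x*2)+1) (not simplifiable)
  at RRRL: (x*2) (not simplifiable)
Result: no simplifiable subexpression found -> normal form.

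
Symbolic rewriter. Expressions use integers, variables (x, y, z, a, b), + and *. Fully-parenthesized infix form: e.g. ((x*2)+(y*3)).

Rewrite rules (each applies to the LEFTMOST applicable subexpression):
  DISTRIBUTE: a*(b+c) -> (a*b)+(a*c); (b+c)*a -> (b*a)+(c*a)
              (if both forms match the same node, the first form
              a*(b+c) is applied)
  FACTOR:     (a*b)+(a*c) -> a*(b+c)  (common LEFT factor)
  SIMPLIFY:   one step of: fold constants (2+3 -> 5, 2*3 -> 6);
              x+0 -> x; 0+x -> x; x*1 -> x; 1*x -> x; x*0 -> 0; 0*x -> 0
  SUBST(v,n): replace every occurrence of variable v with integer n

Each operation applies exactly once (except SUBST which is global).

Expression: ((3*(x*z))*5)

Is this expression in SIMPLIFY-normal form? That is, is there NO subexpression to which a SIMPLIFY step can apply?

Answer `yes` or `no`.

Expression: ((3*(x*z))*5)
Scanning for simplifiable subexpressions (pre-order)...
  at root: ((3*(x*z))*5) (not simplifiable)
  at L: (3*(x*z)) (not simplifiable)
  at LR: (x*z) (not simplifiable)
Result: no simplifiable subexpression found -> normal form.

Answer: yes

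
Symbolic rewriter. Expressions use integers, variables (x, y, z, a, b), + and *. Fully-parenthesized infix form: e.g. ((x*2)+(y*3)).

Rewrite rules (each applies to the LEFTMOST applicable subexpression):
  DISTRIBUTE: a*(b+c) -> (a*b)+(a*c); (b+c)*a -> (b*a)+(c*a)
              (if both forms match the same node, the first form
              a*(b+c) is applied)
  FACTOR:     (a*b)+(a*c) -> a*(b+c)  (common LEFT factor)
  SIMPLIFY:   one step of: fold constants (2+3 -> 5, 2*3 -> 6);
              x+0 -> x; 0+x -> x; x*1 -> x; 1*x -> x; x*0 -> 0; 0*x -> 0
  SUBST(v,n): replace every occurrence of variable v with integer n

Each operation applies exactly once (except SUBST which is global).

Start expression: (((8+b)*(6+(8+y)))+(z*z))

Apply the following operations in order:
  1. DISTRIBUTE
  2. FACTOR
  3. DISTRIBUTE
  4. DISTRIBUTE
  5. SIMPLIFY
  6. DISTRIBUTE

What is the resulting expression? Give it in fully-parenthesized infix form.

Answer: (((48+(b*6))+(((8+b)*8)+((8+b)*y)))+(z*z))

Derivation:
Start: (((8+b)*(6+(8+y)))+(z*z))
Apply DISTRIBUTE at L (target: ((8+b)*(6+(8+y)))): (((8+b)*(6+(8+y)))+(z*z)) -> ((((8+b)*6)+((8+b)*(8+y)))+(z*z))
Apply FACTOR at L (target: (((8+b)*6)+((8+b)*(8+y)))): ((((8+b)*6)+((8+b)*(8+y)))+(z*z)) -> (((8+b)*(6+(8+y)))+(z*z))
Apply DISTRIBUTE at L (target: ((8+b)*(6+(8+y)))): (((8+b)*(6+(8+y)))+(z*z)) -> ((((8+b)*6)+((8+b)*(8+y)))+(z*z))
Apply DISTRIBUTE at LL (target: ((8+b)*6)): ((((8+b)*6)+((8+b)*(8+y)))+(z*z)) -> ((((8*6)+(b*6))+((8+b)*(8+y)))+(z*z))
Apply SIMPLIFY at LLL (target: (8*6)): ((((8*6)+(b*6))+((8+b)*(8+y)))+(z*z)) -> (((48+(b*6))+((8+b)*(8+y)))+(z*z))
Apply DISTRIBUTE at LR (target: ((8+b)*(8+y))): (((48+(b*6))+((8+b)*(8+y)))+(z*z)) -> (((48+(b*6))+(((8+b)*8)+((8+b)*y)))+(z*z))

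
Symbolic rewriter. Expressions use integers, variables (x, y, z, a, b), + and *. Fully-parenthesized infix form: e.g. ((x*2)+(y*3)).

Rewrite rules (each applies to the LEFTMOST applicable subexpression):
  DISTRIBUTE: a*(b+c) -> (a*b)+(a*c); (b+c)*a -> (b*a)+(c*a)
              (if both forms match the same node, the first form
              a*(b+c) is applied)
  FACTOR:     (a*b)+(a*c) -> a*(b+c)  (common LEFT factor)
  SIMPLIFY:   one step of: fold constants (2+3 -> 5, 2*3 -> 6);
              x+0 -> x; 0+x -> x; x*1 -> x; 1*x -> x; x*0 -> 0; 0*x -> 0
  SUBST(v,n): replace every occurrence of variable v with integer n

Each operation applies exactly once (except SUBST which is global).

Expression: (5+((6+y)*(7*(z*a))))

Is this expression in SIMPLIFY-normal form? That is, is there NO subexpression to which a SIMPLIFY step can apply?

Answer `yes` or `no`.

Expression: (5+((6+y)*(7*(z*a))))
Scanning for simplifiable subexpressions (pre-order)...
  at root: (5+((6+y)*(7*(z*a)))) (not simplifiable)
  at R: ((6+y)*(7*(z*a))) (not simplifiable)
  at RL: (6+y) (not simplifiable)
  at RR: (7*(z*a)) (not simplifiable)
  at RRR: (z*a) (not simplifiable)
Result: no simplifiable subexpression found -> normal form.

Answer: yes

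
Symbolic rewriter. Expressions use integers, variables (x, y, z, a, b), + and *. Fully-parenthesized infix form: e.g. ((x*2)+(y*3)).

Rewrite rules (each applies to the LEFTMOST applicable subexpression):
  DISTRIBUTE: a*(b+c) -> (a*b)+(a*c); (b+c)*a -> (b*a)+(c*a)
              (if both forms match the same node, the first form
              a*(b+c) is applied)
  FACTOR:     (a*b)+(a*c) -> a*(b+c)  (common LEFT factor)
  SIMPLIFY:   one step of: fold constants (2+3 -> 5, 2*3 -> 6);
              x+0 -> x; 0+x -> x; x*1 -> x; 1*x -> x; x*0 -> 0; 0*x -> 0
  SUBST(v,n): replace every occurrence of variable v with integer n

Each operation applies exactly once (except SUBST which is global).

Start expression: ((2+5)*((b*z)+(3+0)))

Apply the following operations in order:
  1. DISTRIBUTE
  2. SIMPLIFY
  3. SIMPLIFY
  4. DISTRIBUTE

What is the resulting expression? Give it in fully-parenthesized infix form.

Answer: ((7*(b*z))+((7*3)+(7*0)))

Derivation:
Start: ((2+5)*((b*z)+(3+0)))
Apply DISTRIBUTE at root (target: ((2+5)*((b*z)+(3+0)))): ((2+5)*((b*z)+(3+0))) -> (((2+5)*(b*z))+((2+5)*(3+0)))
Apply SIMPLIFY at LL (target: (2+5)): (((2+5)*(b*z))+((2+5)*(3+0))) -> ((7*(b*z))+((2+5)*(3+0)))
Apply SIMPLIFY at RL (target: (2+5)): ((7*(b*z))+((2+5)*(3+0))) -> ((7*(b*z))+(7*(3+0)))
Apply DISTRIBUTE at R (target: (7*(3+0))): ((7*(b*z))+(7*(3+0))) -> ((7*(b*z))+((7*3)+(7*0)))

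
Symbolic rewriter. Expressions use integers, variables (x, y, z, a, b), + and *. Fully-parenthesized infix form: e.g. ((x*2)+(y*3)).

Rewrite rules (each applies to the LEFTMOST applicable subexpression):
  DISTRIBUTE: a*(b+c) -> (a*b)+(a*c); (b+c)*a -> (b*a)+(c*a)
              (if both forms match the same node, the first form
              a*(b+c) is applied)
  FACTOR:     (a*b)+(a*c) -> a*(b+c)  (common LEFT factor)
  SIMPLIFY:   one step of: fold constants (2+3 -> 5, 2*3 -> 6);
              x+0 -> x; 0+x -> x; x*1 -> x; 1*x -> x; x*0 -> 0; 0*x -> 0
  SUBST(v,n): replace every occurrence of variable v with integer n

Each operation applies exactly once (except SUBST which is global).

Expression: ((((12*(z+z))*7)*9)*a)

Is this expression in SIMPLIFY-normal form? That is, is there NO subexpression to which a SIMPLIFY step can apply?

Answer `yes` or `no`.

Answer: yes

Derivation:
Expression: ((((12*(z+z))*7)*9)*a)
Scanning for simplifiable subexpressions (pre-order)...
  at root: ((((12*(z+z))*7)*9)*a) (not simplifiable)
  at L: (((12*(z+z))*7)*9) (not simplifiable)
  at LL: ((12*(z+z))*7) (not simplifiable)
  at LLL: (12*(z+z)) (not simplifiable)
  at LLLR: (z+z) (not simplifiable)
Result: no simplifiable subexpression found -> normal form.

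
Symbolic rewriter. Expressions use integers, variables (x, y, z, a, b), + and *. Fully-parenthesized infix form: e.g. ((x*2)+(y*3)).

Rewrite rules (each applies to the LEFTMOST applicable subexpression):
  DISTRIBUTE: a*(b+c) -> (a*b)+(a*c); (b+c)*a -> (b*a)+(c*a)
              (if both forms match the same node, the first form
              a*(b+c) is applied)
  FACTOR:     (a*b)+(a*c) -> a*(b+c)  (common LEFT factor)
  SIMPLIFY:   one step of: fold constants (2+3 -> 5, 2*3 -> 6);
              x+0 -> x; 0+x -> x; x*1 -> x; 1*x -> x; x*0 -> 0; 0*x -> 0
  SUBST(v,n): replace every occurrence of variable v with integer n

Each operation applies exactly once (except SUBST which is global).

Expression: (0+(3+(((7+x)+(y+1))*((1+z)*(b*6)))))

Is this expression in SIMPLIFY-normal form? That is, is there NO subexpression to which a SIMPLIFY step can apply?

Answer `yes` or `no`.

Answer: no

Derivation:
Expression: (0+(3+(((7+x)+(y+1))*((1+z)*(b*6)))))
Scanning for simplifiable subexpressions (pre-order)...
  at root: (0+(3+(((7+x)+(y+1))*((1+z)*(b*6))))) (SIMPLIFIABLE)
  at R: (3+(((7+x)+(y+1))*((1+z)*(b*6)))) (not simplifiable)
  at RR: (((7+x)+(y+1))*((1+z)*(b*6))) (not simplifiable)
  at RRL: ((7+x)+(y+1)) (not simplifiable)
  at RRLL: (7+x) (not simplifiable)
  at RRLR: (y+1) (not simplifiable)
  at RRR: ((1+z)*(b*6)) (not simplifiable)
  at RRRL: (1+z) (not simplifiable)
  at RRRR: (b*6) (not simplifiable)
Found simplifiable subexpr at path root: (0+(3+(((7+x)+(y+1))*((1+z)*(b*6)))))
One SIMPLIFY step would give: (3+(((7+x)+(y+1))*((1+z)*(b*6))))
-> NOT in normal form.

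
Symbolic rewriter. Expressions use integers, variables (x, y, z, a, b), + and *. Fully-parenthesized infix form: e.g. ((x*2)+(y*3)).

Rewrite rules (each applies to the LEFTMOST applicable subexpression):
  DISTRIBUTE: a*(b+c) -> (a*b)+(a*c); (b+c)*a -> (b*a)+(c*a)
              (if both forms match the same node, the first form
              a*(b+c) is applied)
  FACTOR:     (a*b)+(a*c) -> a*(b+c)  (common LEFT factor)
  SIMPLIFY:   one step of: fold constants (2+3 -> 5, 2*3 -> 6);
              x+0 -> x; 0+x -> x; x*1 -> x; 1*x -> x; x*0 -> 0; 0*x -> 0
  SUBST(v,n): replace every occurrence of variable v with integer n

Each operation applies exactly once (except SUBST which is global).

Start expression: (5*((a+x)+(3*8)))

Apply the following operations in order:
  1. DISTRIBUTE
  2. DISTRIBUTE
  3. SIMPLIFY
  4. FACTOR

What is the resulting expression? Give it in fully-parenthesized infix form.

Start: (5*((a+x)+(3*8)))
Apply DISTRIBUTE at root (target: (5*((a+x)+(3*8)))): (5*((a+x)+(3*8))) -> ((5*(a+x))+(5*(3*8)))
Apply DISTRIBUTE at L (target: (5*(a+x))): ((5*(a+x))+(5*(3*8))) -> (((5*a)+(5*x))+(5*(3*8)))
Apply SIMPLIFY at RR (target: (3*8)): (((5*a)+(5*x))+(5*(3*8))) -> (((5*a)+(5*x))+(5*24))
Apply FACTOR at L (target: ((5*a)+(5*x))): (((5*a)+(5*x))+(5*24)) -> ((5*(a+x))+(5*24))

Answer: ((5*(a+x))+(5*24))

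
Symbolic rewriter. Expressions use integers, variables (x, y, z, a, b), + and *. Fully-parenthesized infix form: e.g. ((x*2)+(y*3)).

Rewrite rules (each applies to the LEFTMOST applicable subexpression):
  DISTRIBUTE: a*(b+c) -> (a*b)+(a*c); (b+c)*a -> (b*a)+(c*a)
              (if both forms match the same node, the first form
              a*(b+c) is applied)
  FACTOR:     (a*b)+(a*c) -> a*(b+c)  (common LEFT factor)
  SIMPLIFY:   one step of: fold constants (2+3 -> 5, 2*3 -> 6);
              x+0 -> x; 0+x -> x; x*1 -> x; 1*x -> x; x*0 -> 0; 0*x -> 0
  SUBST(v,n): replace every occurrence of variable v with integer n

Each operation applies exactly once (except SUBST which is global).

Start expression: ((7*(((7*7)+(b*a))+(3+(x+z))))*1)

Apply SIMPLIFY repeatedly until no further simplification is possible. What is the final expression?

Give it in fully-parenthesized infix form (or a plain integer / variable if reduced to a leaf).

Start: ((7*(((7*7)+(b*a))+(3+(x+z))))*1)
Step 1: at root: ((7*(((7*7)+(b*a))+(3+(x+z))))*1) -> (7*(((7*7)+(b*a))+(3+(x+z)))); overall: ((7*(((7*7)+(b*a))+(3+(x+z))))*1) -> (7*(((7*7)+(b*a))+(3+(x+z))))
Step 2: at RLL: (7*7) -> 49; overall: (7*(((7*7)+(b*a))+(3+(x+z)))) -> (7*((49+(b*a))+(3+(x+z))))
Fixed point: (7*((49+(b*a))+(3+(x+z))))

Answer: (7*((49+(b*a))+(3+(x+z))))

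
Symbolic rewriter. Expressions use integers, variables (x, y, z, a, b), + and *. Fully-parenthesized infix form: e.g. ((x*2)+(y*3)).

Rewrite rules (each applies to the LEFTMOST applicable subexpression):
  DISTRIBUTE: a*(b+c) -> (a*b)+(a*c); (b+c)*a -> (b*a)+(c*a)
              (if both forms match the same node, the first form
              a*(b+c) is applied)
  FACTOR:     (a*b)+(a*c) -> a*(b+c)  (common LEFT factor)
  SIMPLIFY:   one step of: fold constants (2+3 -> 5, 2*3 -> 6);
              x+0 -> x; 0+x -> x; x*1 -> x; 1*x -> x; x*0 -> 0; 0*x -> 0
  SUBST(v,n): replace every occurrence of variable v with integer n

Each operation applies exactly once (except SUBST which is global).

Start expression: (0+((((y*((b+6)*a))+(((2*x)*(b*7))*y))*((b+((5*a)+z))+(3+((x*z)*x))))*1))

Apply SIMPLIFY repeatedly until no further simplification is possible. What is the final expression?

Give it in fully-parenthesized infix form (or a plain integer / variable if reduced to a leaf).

Answer: (((y*((b+6)*a))+(((2*x)*(b*7))*y))*((b+((5*a)+z))+(3+((x*z)*x))))

Derivation:
Start: (0+((((y*((b+6)*a))+(((2*x)*(b*7))*y))*((b+((5*a)+z))+(3+((x*z)*x))))*1))
Step 1: at root: (0+((((y*((b+6)*a))+(((2*x)*(b*7))*y))*((b+((5*a)+z))+(3+((x*z)*x))))*1)) -> ((((y*((b+6)*a))+(((2*x)*(b*7))*y))*((b+((5*a)+z))+(3+((x*z)*x))))*1); overall: (0+((((y*((b+6)*a))+(((2*x)*(b*7))*y))*((b+((5*a)+z))+(3+((x*z)*x))))*1)) -> ((((y*((b+6)*a))+(((2*x)*(b*7))*y))*((b+((5*a)+z))+(3+((x*z)*x))))*1)
Step 2: at root: ((((y*((b+6)*a))+(((2*x)*(b*7))*y))*((b+((5*a)+z))+(3+((x*z)*x))))*1) -> (((y*((b+6)*a))+(((2*x)*(b*7))*y))*((b+((5*a)+z))+(3+((x*z)*x)))); overall: ((((y*((b+6)*a))+(((2*x)*(b*7))*y))*((b+((5*a)+z))+(3+((x*z)*x))))*1) -> (((y*((b+6)*a))+(((2*x)*(b*7))*y))*((b+((5*a)+z))+(3+((x*z)*x))))
Fixed point: (((y*((b+6)*a))+(((2*x)*(b*7))*y))*((b+((5*a)+z))+(3+((x*z)*x))))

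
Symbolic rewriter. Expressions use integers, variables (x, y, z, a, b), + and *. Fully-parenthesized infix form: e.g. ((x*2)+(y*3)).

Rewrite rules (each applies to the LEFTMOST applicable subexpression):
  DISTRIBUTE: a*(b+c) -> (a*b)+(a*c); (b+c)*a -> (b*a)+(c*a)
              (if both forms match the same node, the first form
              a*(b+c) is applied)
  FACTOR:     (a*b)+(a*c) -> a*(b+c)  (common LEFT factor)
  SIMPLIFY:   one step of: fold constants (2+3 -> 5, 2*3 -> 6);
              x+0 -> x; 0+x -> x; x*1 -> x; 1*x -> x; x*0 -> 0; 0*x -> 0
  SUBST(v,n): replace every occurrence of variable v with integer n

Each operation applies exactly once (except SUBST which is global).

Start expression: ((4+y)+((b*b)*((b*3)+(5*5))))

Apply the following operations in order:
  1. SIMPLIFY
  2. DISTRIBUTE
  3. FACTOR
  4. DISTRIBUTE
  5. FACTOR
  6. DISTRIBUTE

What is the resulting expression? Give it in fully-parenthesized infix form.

Start: ((4+y)+((b*b)*((b*3)+(5*5))))
Apply SIMPLIFY at RRR (target: (5*5)): ((4+y)+((b*b)*((b*3)+(5*5)))) -> ((4+y)+((b*b)*((b*3)+25)))
Apply DISTRIBUTE at R (target: ((b*b)*((b*3)+25))): ((4+y)+((b*b)*((b*3)+25))) -> ((4+y)+(((b*b)*(b*3))+((b*b)*25)))
Apply FACTOR at R (target: (((b*b)*(b*3))+((b*b)*25))): ((4+y)+(((b*b)*(b*3))+((b*b)*25))) -> ((4+y)+((b*b)*((b*3)+25)))
Apply DISTRIBUTE at R (target: ((b*b)*((b*3)+25))): ((4+y)+((b*b)*((b*3)+25))) -> ((4+y)+(((b*b)*(b*3))+((b*b)*25)))
Apply FACTOR at R (target: (((b*b)*(b*3))+((b*b)*25))): ((4+y)+(((b*b)*(b*3))+((b*b)*25))) -> ((4+y)+((b*b)*((b*3)+25)))
Apply DISTRIBUTE at R (target: ((b*b)*((b*3)+25))): ((4+y)+((b*b)*((b*3)+25))) -> ((4+y)+(((b*b)*(b*3))+((b*b)*25)))

Answer: ((4+y)+(((b*b)*(b*3))+((b*b)*25)))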